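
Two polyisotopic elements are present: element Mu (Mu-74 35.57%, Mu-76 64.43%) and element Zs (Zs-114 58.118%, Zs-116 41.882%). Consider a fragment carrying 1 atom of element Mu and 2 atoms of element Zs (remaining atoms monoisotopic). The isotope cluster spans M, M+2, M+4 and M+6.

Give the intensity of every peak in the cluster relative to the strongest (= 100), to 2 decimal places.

30.74 : 100.00 : 96.23 : 28.92

Element Mu pattern (n=1): 0.3557 : 0.6443
Element Zs pattern (n=2): 0.33777019 : 0.48681962 : 0.17541019
Convolve the two distributions (both contribute in 2-u steps):
  M: 0.3557×0.33777019 = 0.120145
  M+2: 0.3557×0.48681962 + 0.6443×0.33777019 = 0.390787
  M+4: 0.3557×0.17541019 + 0.6443×0.48681962 = 0.376051
  M+6: 0.6443×0.17541019 = 0.113017
Scale to base peak (0.390787) = 100: 30.74 : 100.00 : 96.23 : 28.92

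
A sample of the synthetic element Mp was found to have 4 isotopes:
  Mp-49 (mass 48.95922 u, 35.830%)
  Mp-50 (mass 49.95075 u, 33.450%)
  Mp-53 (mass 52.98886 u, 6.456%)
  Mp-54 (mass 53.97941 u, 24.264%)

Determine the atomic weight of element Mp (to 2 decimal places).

50.77 u

Weight each isotope mass by its fractional abundance: 0.35830 × 48.95922 + 0.33450 × 49.95075 + 0.06456 × 52.98886 + 0.24264 × 53.97941
= 17.542089 + 16.708526 + 3.420961 + 13.097564 = 50.769140 u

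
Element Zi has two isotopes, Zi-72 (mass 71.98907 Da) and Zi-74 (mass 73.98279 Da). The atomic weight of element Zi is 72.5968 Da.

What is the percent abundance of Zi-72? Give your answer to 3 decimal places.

69.518%

Let x be the fractional abundance of Zi-72; then Zi-74 has abundance 1 − x.
71.98907·x + 73.98279·(1 − x) = 72.5968
(71.98907 − 73.98279)·x = 72.5968 − 73.98279
x = -1.38599 / -1.99372 = 0.69518 → 69.518% Zi-72, 30.482% Zi-74.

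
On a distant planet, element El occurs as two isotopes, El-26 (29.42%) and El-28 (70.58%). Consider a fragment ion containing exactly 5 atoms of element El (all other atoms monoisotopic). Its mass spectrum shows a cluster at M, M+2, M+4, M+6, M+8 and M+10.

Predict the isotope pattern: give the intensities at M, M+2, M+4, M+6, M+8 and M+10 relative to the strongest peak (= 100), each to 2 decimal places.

0.60 : 7.24 : 34.75 : 83.37 : 100.00 : 47.98

Expanding (0.2942 + 0.7058)^5:
P(M) = 0.2942^5 = 0.002204
P(M+2) = 5 × 0.2942^4 × 0.7058^1 = 0.026438
P(M+4) = 10 × 0.2942^3 × 0.7058^2 = 0.126850
P(M+6) = 10 × 0.2942^2 × 0.7058^3 = 0.304320
P(M+8) = 5 × 0.2942^1 × 0.7058^4 = 0.365039
P(M+10) = 0.7058^5 = 0.175149
The M+8 peak is largest (0.365039); scaling to 100 gives 0.60 : 7.24 : 34.75 : 83.37 : 100.00 : 47.98.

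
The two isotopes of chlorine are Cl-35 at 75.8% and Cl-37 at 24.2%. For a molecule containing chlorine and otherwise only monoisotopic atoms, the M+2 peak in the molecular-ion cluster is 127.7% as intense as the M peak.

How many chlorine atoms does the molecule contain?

With n Cl atoms, P(M+2)/P(M) = C(n,1)·p^(n−1)q / p^n = n·q/p = n · 0.242/0.758.
n = 1.277 × 0.758/0.242 = 4.00 ≈ 4

4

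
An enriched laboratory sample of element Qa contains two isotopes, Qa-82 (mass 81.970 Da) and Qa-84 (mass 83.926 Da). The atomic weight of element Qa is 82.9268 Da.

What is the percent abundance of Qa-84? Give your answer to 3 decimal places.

48.916%

Let x be the fractional abundance of Qa-82; then Qa-84 has abundance 1 − x.
81.970·x + 83.926·(1 − x) = 82.9268
(81.970 − 83.926)·x = 82.9268 − 83.926
x = -0.9992 / -1.956 = 0.51084 → 51.084% Qa-82, 48.916% Qa-84.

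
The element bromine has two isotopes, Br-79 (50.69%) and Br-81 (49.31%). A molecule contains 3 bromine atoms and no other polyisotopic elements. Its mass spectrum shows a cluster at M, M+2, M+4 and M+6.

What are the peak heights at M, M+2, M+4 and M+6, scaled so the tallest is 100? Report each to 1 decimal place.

34.3 : 100.0 : 97.3 : 31.5

Each Br atom is independently Br-79 (p = 0.5069) or Br-81 (q = 0.4931); the cluster is the binomial expansion (p + q)^3.
P(M) = 0.5069^3 = 0.130247
P(M+2) = 3 × 0.5069^2 × 0.4931^1 = 0.380103
P(M+4) = 3 × 0.5069^1 × 0.4931^2 = 0.369755
P(M+6) = 0.4931^3 = 0.119896
The M+2 peak is largest (0.380103); scaling to 100 gives 34.3 : 100.0 : 97.3 : 31.5.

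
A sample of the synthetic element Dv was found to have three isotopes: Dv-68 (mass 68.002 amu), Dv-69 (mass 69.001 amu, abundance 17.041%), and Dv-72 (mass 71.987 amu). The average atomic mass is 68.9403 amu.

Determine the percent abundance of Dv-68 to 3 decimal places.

Let x and y be the fractions of Dv-68 and Dv-72. Then x + y = 1 − 0.17041 = 0.82959 and 68.002x + 71.987y = 68.9403 − 0.17041×69.001 = 57.18183959.
Substituting: 68.002x + 71.987(0.82959 − x) = 57.18183959
(68.002 − 71.987)x = -2.53785574  ⇒  x = 0.63685, y = 0.19274
Dv-68: 63.685%, Dv-72: 19.274%.

63.685%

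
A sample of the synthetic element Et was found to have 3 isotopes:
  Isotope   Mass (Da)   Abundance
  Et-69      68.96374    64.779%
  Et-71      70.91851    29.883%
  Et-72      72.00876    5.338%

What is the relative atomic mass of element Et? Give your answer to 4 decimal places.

The abundance-weighted mean is 0.64779 × 68.96374 + 0.29883 × 70.91851 + 0.05338 × 72.00876
= 44.674021 + 21.192578 + 3.843828 = 69.710427 Da

69.7104 Da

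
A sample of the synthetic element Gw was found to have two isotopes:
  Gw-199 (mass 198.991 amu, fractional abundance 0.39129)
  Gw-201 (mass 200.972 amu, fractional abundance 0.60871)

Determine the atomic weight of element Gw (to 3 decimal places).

Average mass = Σ (abundance × isotope mass) = 0.39129 × 198.991 + 0.60871 × 200.972
= 77.8632 + 122.3337 = 200.1969 amu

200.197 amu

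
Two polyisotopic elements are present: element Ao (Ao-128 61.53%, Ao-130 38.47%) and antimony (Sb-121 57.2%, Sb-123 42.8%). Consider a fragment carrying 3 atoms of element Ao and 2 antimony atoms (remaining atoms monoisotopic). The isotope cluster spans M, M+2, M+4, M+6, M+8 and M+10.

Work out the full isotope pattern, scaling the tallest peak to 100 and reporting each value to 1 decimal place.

22.0 : 74.3 : 100.0 : 67.2 : 22.5 : 3.0

Element Ao pattern (n=3): 0.23294894 : 0.43693544 : 0.27318229 : 0.05693333
Antimony pattern (n=2): 0.327184 : 0.489632 : 0.183184
Convolve the two distributions (both contribute in 2-u steps):
  M: 0.23294894×0.327184 = 0.076217
  M+2: 0.23294894×0.489632 + 0.43693544×0.327184 = 0.257018
  M+4: 0.23294894×0.183184 + 0.43693544×0.489632 + 0.27318229×0.327184 = 0.345991
  M+6: 0.43693544×0.183184 + 0.27318229×0.489632 + 0.05693333×0.327184 = 0.232426
  M+8: 0.27318229×0.183184 + 0.05693333×0.489632 = 0.077919
  M+10: 0.05693333×0.183184 = 0.010429
Scale to base peak (0.345991) = 100: 22.0 : 74.3 : 100.0 : 67.2 : 22.5 : 3.0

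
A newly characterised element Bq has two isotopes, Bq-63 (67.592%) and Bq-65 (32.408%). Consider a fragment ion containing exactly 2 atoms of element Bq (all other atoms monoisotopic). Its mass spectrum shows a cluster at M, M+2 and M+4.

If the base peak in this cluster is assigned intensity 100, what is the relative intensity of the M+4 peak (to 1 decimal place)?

23.0

Term probabilities: M 0.4569, M+2 0.4381, M+4 0.1050. Base peak = M.
P(M) = C(2,0) × 0.67592^2 × 0.32408^0 = 1 × 0.45686785 × 1.0000 = 0.456868 (base)
P(M+4) = C(2,2) × 0.67592^0 × 0.32408^2 = 1 × 1.0000 × 0.10502785 = 0.105028
Relative intensity = 0.105028 / 0.456868 × 100 = 23.0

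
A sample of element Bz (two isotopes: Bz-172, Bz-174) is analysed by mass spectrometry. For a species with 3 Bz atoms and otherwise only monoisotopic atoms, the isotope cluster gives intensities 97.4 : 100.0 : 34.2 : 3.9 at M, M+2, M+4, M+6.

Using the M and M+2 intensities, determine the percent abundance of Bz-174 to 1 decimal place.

25.5%

Let p = fractional abundance of Bz-172. I(M+2)/I(M) = [C(3,1)·p^2·(1−p)] / p^3 = 3·(1−p)/p = 100.0/97.4 = 1.0267
(1−p)/p = 1.0267/3 = 0.3422  ⇒  p = 1/(1 + 0.3422) = 0.7450
Bz-172: 74.5%, Bz-174: 25.5%.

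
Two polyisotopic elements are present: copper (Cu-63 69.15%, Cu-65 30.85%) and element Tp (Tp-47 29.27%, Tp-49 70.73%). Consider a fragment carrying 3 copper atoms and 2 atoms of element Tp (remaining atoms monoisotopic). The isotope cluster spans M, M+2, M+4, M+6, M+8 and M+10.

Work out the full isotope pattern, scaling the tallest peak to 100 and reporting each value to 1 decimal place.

Copper pattern (n=3): 0.33065611 : 0.44254842 : 0.19743483 : 0.02936064
Element Tp pattern (n=2): 0.08567329 : 0.41405342 : 0.50027329
Convolve the two distributions (both contribute in 2-u steps):
  M: 0.33065611×0.08567329 = 0.028328
  M+2: 0.33065611×0.41405342 + 0.44254842×0.08567329 = 0.174824
  M+4: 0.33065611×0.50027329 + 0.44254842×0.41405342 + 0.19743483×0.08567329 = 0.365572
  M+6: 0.44254842×0.50027329 + 0.19743483×0.41405342 + 0.02936064×0.08567329 = 0.305659
  M+8: 0.19743483×0.50027329 + 0.02936064×0.41405342 = 0.110928
  M+10: 0.02936064×0.50027329 = 0.014688
Scale to base peak (0.365572) = 100: 7.7 : 47.8 : 100.0 : 83.6 : 30.3 : 4.0

7.7 : 47.8 : 100.0 : 83.6 : 30.3 : 4.0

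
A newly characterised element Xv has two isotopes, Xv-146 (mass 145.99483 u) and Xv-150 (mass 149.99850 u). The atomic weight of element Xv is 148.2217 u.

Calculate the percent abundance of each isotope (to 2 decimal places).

Xv-146: 44.38%, Xv-150: 55.62%

Writing the weighted mean with unknown fraction x of Xv-146:
145.99483·x + 149.99850·(1 − x) = 148.2217
(145.99483 − 149.99850)·x = 148.2217 − 149.99850
x = -1.77680 / -4.00367 = 0.44379 → 44.38% Xv-146, 55.62% Xv-150.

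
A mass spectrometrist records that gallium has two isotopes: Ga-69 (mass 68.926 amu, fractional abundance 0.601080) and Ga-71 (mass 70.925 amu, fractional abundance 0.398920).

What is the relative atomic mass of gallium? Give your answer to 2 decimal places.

69.72 amu

Weight each isotope mass by its fractional abundance: 0.601080 × 68.926 + 0.398920 × 70.925
= 41.4300 + 28.2934 = 69.7234 amu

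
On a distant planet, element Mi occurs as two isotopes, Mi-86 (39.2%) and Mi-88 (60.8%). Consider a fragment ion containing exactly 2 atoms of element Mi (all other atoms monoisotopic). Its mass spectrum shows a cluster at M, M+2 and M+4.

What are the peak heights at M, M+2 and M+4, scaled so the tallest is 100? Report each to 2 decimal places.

Each Mi atom is independently Mi-86 (p = 0.392) or Mi-88 (q = 0.608); the cluster is the binomial expansion (p + q)^2.
P(M) = 0.392^2 = 0.153664
P(M+2) = 2 × 0.392^1 × 0.608^1 = 0.476672
P(M+4) = 0.608^2 = 0.369664
The M+2 peak is largest (0.476672); scaling to 100 gives 32.24 : 100.00 : 77.55.

32.24 : 100.00 : 77.55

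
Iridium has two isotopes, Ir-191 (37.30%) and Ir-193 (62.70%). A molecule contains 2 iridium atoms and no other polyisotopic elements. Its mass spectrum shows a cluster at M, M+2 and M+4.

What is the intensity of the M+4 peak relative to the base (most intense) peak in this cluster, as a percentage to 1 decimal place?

84.0%

Term probabilities: M 0.1391, M+2 0.4677, M+4 0.3931. Base peak = M+2.
P(M+2) = C(2,1) × 0.3730^1 × 0.6270^1 = 2 × 0.3730 × 0.6270 = 0.467742 (base)
P(M+4) = C(2,2) × 0.3730^0 × 0.6270^2 = 1 × 1.0000 × 0.393129 = 0.393129
Relative intensity = 0.393129 / 0.467742 × 100 = 84.0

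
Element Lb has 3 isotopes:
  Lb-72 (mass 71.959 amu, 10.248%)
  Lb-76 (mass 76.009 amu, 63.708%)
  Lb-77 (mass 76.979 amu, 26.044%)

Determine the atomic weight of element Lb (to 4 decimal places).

75.8466 amu

Average mass = Σ (abundance × isotope mass) = 0.10248 × 71.959 + 0.63708 × 76.009 + 0.26044 × 76.979
= 7.37436 + 48.42381 + 20.04841 = 75.84658 amu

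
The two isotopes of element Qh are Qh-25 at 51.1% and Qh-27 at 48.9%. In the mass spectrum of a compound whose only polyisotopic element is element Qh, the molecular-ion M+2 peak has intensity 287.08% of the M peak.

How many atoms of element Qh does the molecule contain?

For n independent Qh atoms, I(M+2)/I(M) = n · (abundance Qh-27) / (abundance Qh-25) = n · 0.489/0.511.
n = 2.8708 × 0.511/0.489 = 3.00 ≈ 3

3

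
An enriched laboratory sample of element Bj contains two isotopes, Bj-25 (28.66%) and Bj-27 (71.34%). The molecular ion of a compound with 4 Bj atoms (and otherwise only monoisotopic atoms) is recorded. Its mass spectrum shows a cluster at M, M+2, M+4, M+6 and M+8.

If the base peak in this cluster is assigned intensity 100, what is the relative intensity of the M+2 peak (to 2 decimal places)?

(0.2866 + 0.7134)^4 gives M 0.0067, M+2 0.0672, M+4 0.2508, M+6 0.4162, M+8 0.2590; the largest is M+6.
P(M+6) = C(4,3) × 0.2866^1 × 0.7134^3 = 4 × 0.2866 × 0.36307748 = 0.416232 (base)
P(M+2) = C(4,1) × 0.2866^3 × 0.7134^1 = 4 × 0.0235412 × 0.7134 = 0.067177
Relative intensity = 0.067177 / 0.416232 × 100 = 16.14

16.14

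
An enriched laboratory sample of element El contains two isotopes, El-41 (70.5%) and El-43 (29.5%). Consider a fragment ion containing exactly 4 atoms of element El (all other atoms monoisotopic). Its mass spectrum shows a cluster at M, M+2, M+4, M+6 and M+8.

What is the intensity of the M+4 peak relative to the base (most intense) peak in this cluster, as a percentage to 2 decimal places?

Term probabilities: M 0.2470, M+2 0.4135, M+4 0.2595, M+6 0.0724, M+8 0.0076. Base peak = M+2.
P(M+2) = C(4,1) × 0.705^3 × 0.295^1 = 4 × 0.35040262 × 0.2950 = 0.413475 (base)
P(M+4) = C(4,2) × 0.705^2 × 0.295^2 = 6 × 0.497025 × 0.087025 = 0.259522
Relative intensity = 0.259522 / 0.413475 × 100 = 62.77

62.77%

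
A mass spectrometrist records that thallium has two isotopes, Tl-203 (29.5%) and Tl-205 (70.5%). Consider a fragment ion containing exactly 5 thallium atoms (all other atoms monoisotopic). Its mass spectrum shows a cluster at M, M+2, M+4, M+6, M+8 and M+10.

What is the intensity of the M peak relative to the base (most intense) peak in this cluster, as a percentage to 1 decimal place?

0.6%

Binomial terms of (0.295 + 0.705)^5: M 0.0022, M+2 0.0267, M+4 0.1276, M+6 0.3049, M+8 0.3644, M+10 0.1742 → M+8 is the base peak.
P(M+8) = C(5,4) × 0.295^1 × 0.705^4 = 5 × 0.2950 × 0.24703385 = 0.364375 (base)
P(M) = C(5,0) × 0.295^5 × 0.705^0 = 1 × 0.00223414 × 1.0000 = 0.002234
Relative intensity = 0.002234 / 0.364375 × 100 = 0.6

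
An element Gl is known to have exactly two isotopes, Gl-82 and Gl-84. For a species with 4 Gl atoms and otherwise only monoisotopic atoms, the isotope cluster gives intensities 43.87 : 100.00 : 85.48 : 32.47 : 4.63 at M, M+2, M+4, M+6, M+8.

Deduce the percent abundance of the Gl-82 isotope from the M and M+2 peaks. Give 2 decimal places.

If p is the fraction of Gl that is Gl-82, then I(M+2)/I(M) = [C(4,1)·p^3·(1−p)] / p^4 = 4·(1−p)/p = 100.00/43.87 = 2.2795
(1−p)/p = 2.2795/4 = 0.5699  ⇒  p = 1/(1 + 0.5699) = 0.6370
Gl-82: 63.70%, Gl-84: 36.30%.

63.70%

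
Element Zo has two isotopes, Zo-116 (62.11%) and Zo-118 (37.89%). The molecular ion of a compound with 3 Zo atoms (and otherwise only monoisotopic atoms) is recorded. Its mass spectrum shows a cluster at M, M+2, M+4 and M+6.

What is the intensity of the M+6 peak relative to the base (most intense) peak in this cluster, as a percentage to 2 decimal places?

Term probabilities: M 0.2396, M+2 0.4385, M+4 0.2675, M+6 0.0544. Base peak = M+2.
P(M+2) = C(3,1) × 0.6211^2 × 0.3789^1 = 3 × 0.38576521 × 0.3789 = 0.438499 (base)
P(M+6) = C(3,3) × 0.6211^0 × 0.3789^3 = 1 × 1.0000 × 0.05439686 = 0.054397
Relative intensity = 0.054397 / 0.438499 × 100 = 12.41

12.41%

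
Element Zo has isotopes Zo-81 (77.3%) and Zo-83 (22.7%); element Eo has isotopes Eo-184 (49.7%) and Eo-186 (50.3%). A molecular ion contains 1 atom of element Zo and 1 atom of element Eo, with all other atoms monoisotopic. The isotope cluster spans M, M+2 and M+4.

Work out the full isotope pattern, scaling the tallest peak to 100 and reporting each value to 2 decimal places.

Element Zo pattern (n=1): 0.7730 : 0.2270
Element Eo pattern (n=1): 0.4970 : 0.5030
Convolve the two distributions (both contribute in 2-u steps):
  M: 0.7730×0.4970 = 0.384181
  M+2: 0.7730×0.5030 + 0.2270×0.4970 = 0.501638
  M+4: 0.2270×0.5030 = 0.114181
Scale to base peak (0.501638) = 100: 76.59 : 100.00 : 22.76

76.59 : 100.00 : 22.76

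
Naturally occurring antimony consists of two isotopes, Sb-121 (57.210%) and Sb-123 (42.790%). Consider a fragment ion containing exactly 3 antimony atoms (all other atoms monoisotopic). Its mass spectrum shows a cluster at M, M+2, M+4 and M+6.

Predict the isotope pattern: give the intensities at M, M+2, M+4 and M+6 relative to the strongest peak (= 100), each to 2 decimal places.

44.57 : 100.00 : 74.79 : 18.65

The 3 Sb atoms are independent, so intensities follow the terms of (0.57210 + 0.42790)^3.
P(M) = 0.57210^3 = 0.187247
P(M+2) = 3 × 0.57210^2 × 0.42790^1 = 0.420153
P(M+4) = 3 × 0.57210^1 × 0.42790^2 = 0.314252
P(M+6) = 0.42790^3 = 0.078348
The M+2 peak is largest (0.420153); scaling to 100 gives 44.57 : 100.00 : 74.79 : 18.65.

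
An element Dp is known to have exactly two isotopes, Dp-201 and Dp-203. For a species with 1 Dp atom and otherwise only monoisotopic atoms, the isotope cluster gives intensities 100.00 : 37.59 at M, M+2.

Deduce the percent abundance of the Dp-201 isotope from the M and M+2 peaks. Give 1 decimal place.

Write p for the Dp-201 fraction. I(M+2)/I(M) = [C(1,1)·p^0·(1−p)] / p^1 = 1·(1−p)/p = 37.59/100.00 = 0.3759
(1−p)/p = 0.3759/1 = 0.3759  ⇒  p = 1/(1 + 0.3759) = 0.7268
Dp-201: 72.7%, Dp-203: 27.3%.

72.7%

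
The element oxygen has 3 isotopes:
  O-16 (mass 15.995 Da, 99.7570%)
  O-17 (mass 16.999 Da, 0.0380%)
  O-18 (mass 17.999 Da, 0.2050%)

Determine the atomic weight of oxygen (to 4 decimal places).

15.9995 Da

The abundance-weighted mean is 0.997570 × 15.995 + 0.000380 × 16.999 + 0.002050 × 17.999
= 15.95613 + 0.00646 + 0.03690 = 15.99949 Da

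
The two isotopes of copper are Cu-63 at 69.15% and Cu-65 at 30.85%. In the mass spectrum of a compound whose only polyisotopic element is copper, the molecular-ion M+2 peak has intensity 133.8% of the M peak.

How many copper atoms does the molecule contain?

With n Cu atoms, P(M+2)/P(M) = C(n,1)·p^(n−1)q / p^n = n·q/p = n · 0.3085/0.6915.
n = 1.338 × 0.6915/0.3085 = 3.00 ≈ 3

3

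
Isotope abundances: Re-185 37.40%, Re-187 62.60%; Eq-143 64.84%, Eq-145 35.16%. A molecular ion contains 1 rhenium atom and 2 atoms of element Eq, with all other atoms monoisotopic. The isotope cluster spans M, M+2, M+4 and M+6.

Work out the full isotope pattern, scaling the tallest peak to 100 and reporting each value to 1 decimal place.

Rhenium pattern (n=1): 0.3740 : 0.6260
Element Eq pattern (n=2): 0.42042256 : 0.45595488 : 0.12362256
Convolve the two distributions (both contribute in 2-u steps):
  M: 0.3740×0.42042256 = 0.157238
  M+2: 0.3740×0.45595488 + 0.6260×0.42042256 = 0.433712
  M+4: 0.3740×0.12362256 + 0.6260×0.45595488 = 0.331663
  M+6: 0.6260×0.12362256 = 0.077388
Scale to base peak (0.433712) = 100: 36.3 : 100.0 : 76.5 : 17.8

36.3 : 100.0 : 76.5 : 17.8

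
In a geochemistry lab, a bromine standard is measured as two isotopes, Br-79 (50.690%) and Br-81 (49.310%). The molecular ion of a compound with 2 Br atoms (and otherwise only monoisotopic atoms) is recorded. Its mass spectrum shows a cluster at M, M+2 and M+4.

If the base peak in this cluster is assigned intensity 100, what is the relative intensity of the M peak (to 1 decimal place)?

51.4

(0.50690 + 0.49310)^2 gives M 0.2569, M+2 0.4999, M+4 0.2431; the largest is M+2.
P(M+2) = C(2,1) × 0.50690^1 × 0.49310^1 = 2 × 0.5069 × 0.4931 = 0.499905 (base)
P(M) = C(2,0) × 0.50690^2 × 0.49310^0 = 1 × 0.25694761 × 1.0000 = 0.256948
Relative intensity = 0.256948 / 0.499905 × 100 = 51.4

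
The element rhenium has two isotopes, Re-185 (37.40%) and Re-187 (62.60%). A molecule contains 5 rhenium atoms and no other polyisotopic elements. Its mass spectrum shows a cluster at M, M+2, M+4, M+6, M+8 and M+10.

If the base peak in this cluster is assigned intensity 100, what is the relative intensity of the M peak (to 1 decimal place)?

2.1

(0.3740 + 0.6260)^5 gives M 0.0073, M+2 0.0612, M+4 0.2050, M+6 0.3431, M+8 0.2872, M+10 0.0961; the largest is M+6.
P(M+6) = C(5,3) × 0.3740^2 × 0.6260^3 = 10 × 0.139876 × 0.24531438 = 0.343136 (base)
P(M) = C(5,0) × 0.3740^5 × 0.6260^0 = 1 × 0.00731742 × 1.0000 = 0.007317
Relative intensity = 0.007317 / 0.343136 × 100 = 2.1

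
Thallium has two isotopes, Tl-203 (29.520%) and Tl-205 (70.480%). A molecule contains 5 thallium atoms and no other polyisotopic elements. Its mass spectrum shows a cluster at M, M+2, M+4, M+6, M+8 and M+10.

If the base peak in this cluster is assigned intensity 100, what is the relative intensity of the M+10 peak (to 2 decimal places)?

(0.29520 + 0.70480)^5 gives M 0.0022, M+2 0.0268, M+4 0.1278, M+6 0.3051, M+8 0.3642, M+10 0.1739; the largest is M+8.
P(M+8) = C(5,4) × 0.29520^1 × 0.70480^4 = 5 × 0.2952 × 0.24675365 = 0.364208 (base)
P(M+10) = C(5,5) × 0.29520^0 × 0.70480^5 = 1 × 1.0000 × 0.17391197 = 0.173912
Relative intensity = 0.173912 / 0.364208 × 100 = 47.75

47.75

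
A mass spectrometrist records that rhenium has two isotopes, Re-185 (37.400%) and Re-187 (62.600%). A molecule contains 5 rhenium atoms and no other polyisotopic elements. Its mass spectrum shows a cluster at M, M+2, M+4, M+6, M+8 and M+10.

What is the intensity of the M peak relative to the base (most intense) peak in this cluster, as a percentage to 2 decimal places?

2.13%

Binomial terms of (0.37400 + 0.62600)^5: M 0.0073, M+2 0.0612, M+4 0.2050, M+6 0.3431, M+8 0.2872, M+10 0.0961 → M+6 is the base peak.
P(M+6) = C(5,3) × 0.37400^2 × 0.62600^3 = 10 × 0.139876 × 0.24531438 = 0.343136 (base)
P(M) = C(5,0) × 0.37400^5 × 0.62600^0 = 1 × 0.00731742 × 1.0000 = 0.007317
Relative intensity = 0.007317 / 0.343136 × 100 = 2.13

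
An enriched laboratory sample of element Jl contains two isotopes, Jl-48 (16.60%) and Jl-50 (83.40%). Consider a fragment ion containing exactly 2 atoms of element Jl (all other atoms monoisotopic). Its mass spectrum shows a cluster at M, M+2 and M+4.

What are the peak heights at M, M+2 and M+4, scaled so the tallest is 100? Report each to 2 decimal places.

3.96 : 39.81 : 100.00

Each Jl atom is independently Jl-48 (p = 0.1660) or Jl-50 (q = 0.8340); the cluster is the binomial expansion (p + q)^2.
P(M) = 0.1660^2 = 0.027556
P(M+2) = 2 × 0.1660^1 × 0.8340^1 = 0.276888
P(M+4) = 0.8340^2 = 0.695556
The M+4 peak is largest (0.695556); scaling to 100 gives 3.96 : 39.81 : 100.00.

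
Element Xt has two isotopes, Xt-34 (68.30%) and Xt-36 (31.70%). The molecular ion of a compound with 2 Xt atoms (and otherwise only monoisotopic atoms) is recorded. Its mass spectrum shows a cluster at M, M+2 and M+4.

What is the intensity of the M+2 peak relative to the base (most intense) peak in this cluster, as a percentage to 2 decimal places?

92.83%

Term probabilities: M 0.4665, M+2 0.4330, M+4 0.1005. Base peak = M.
P(M) = C(2,0) × 0.6830^2 × 0.3170^0 = 1 × 0.466489 × 1.0000 = 0.466489 (base)
P(M+2) = C(2,1) × 0.6830^1 × 0.3170^1 = 2 × 0.6830 × 0.3170 = 0.433022
Relative intensity = 0.433022 / 0.466489 × 100 = 92.83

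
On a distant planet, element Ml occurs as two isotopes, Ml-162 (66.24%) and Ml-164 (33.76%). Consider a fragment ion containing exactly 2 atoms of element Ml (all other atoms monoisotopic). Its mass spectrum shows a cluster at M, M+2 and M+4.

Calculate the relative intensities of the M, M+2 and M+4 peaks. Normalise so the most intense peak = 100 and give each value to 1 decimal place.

Each Ml atom is independently Ml-162 (p = 0.6624) or Ml-164 (q = 0.3376); the cluster is the binomial expansion (p + q)^2.
P(M) = 0.6624^2 = 0.438774
P(M+2) = 2 × 0.6624^1 × 0.3376^1 = 0.447252
P(M+4) = 0.3376^2 = 0.113974
The M+2 peak is largest (0.447252); scaling to 100 gives 98.1 : 100.0 : 25.5.

98.1 : 100.0 : 25.5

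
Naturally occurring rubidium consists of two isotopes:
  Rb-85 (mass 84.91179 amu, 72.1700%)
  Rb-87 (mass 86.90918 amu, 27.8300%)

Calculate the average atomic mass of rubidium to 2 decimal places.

85.47 amu

Average mass = Σ (abundance × isotope mass) = 0.721700 × 84.91179 + 0.278300 × 86.90918
= 61.280839 + 24.186825 = 85.467664 amu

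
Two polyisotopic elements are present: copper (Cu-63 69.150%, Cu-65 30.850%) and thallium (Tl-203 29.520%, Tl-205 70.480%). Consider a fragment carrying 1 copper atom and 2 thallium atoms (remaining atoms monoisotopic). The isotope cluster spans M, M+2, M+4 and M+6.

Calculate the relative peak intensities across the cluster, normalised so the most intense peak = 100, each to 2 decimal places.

Copper pattern (n=1): 0.6915 : 0.3085
Thallium pattern (n=2): 0.08714304 : 0.41611392 : 0.49674304
Convolve the two distributions (both contribute in 2-u steps):
  M: 0.6915×0.08714304 = 0.060259
  M+2: 0.6915×0.41611392 + 0.3085×0.08714304 = 0.314626
  M+4: 0.6915×0.49674304 + 0.3085×0.41611392 = 0.471869
  M+6: 0.3085×0.49674304 = 0.153245
Scale to base peak (0.471869) = 100: 12.77 : 66.68 : 100.00 : 32.48

12.77 : 66.68 : 100.00 : 32.48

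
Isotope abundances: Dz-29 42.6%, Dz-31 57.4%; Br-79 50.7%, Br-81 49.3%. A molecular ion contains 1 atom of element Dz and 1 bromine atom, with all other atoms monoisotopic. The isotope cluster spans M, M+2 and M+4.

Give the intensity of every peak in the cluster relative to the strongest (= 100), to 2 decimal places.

43.11 : 100.00 : 56.48

Element Dz pattern (n=1): 0.4260 : 0.5740
Bromine pattern (n=1): 0.5070 : 0.4930
Convolve the two distributions (both contribute in 2-u steps):
  M: 0.4260×0.5070 = 0.215982
  M+2: 0.4260×0.4930 + 0.5740×0.5070 = 0.501036
  M+4: 0.5740×0.4930 = 0.282982
Scale to base peak (0.501036) = 100: 43.11 : 100.00 : 56.48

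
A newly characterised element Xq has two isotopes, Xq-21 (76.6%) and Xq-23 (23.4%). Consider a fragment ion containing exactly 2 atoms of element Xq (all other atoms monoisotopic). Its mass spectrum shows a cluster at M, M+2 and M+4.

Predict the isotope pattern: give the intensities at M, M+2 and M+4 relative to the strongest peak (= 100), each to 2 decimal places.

Expanding (0.766 + 0.234)^2:
P(M) = 0.766^2 = 0.586756
P(M+2) = 2 × 0.766^1 × 0.234^1 = 0.358488
P(M+4) = 0.234^2 = 0.054756
The M peak is largest (0.586756); scaling to 100 gives 100.00 : 61.10 : 9.33.

100.00 : 61.10 : 9.33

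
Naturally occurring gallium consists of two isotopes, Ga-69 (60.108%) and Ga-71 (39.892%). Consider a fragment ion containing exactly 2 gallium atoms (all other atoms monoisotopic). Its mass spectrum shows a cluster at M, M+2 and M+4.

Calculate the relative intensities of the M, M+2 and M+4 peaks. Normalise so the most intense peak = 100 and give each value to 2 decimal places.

Expanding (0.60108 + 0.39892)^2:
P(M) = 0.60108^2 = 0.361297
P(M+2) = 2 × 0.60108^1 × 0.39892^1 = 0.479566
P(M+4) = 0.39892^2 = 0.159137
The M+2 peak is largest (0.479566); scaling to 100 gives 75.34 : 100.00 : 33.18.

75.34 : 100.00 : 33.18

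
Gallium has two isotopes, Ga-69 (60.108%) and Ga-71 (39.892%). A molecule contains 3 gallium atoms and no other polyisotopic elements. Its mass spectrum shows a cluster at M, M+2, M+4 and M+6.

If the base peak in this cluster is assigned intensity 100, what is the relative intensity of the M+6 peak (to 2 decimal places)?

14.68

Binomial terms of (0.60108 + 0.39892)^3: M 0.2172, M+2 0.4324, M+4 0.2870, M+6 0.0635 → M+2 is the base peak.
P(M+2) = C(3,1) × 0.60108^2 × 0.39892^1 = 3 × 0.36129717 × 0.39892 = 0.432386 (base)
P(M+6) = C(3,3) × 0.60108^0 × 0.39892^3 = 1 × 1.0000 × 0.063483 = 0.063483
Relative intensity = 0.063483 / 0.432386 × 100 = 14.68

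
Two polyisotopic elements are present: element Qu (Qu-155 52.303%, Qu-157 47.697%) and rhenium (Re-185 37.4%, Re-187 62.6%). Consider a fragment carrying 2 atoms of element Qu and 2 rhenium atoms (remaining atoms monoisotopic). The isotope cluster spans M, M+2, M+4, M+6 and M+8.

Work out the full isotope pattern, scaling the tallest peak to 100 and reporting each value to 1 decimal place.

10.3 : 53.1 : 100.0 : 81.1 : 23.9

Element Qu pattern (n=2): 0.27356038 : 0.49893924 : 0.22750038
Rhenium pattern (n=2): 0.139876 : 0.468248 : 0.391876
Convolve the two distributions (both contribute in 2-u steps):
  M: 0.27356038×0.139876 = 0.038265
  M+2: 0.27356038×0.468248 + 0.49893924×0.139876 = 0.197884
  M+4: 0.27356038×0.391876 + 0.49893924×0.468248 + 0.22750038×0.139876 = 0.372651
  M+6: 0.49893924×0.391876 + 0.22750038×0.468248 = 0.302049
  M+8: 0.22750038×0.391876 = 0.089152
Scale to base peak (0.372651) = 100: 10.3 : 53.1 : 100.0 : 81.1 : 23.9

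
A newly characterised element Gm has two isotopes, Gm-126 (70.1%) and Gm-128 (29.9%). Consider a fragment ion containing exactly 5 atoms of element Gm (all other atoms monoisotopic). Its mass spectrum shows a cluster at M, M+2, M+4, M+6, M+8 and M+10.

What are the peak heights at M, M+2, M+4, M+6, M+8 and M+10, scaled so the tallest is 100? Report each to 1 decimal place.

46.9 : 100.0 : 85.3 : 36.4 : 7.8 : 0.7

The 5 Gm atoms are independent, so intensities follow the terms of (0.701 + 0.299)^5.
P(M) = 0.701^5 = 0.169274
P(M+2) = 5 × 0.701^4 × 0.299^1 = 0.361005
P(M+4) = 10 × 0.701^3 × 0.299^2 = 0.307962
P(M+6) = 10 × 0.701^2 × 0.299^3 = 0.131356
P(M+8) = 5 × 0.701^1 × 0.299^4 = 0.028014
P(M+10) = 0.299^5 = 0.002390
The M+2 peak is largest (0.361005); scaling to 100 gives 46.9 : 100.0 : 85.3 : 36.4 : 7.8 : 0.7.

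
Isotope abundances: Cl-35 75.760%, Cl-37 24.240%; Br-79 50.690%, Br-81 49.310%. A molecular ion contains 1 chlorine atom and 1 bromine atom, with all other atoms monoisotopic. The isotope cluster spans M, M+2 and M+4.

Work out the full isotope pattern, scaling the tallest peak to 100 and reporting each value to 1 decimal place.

77.4 : 100.0 : 24.1

Chlorine pattern (n=1): 0.7576 : 0.2424
Bromine pattern (n=1): 0.5069 : 0.4931
Convolve the two distributions (both contribute in 2-u steps):
  M: 0.7576×0.5069 = 0.384027
  M+2: 0.7576×0.4931 + 0.2424×0.5069 = 0.496445
  M+4: 0.2424×0.4931 = 0.119527
Scale to base peak (0.496445) = 100: 77.4 : 100.0 : 24.1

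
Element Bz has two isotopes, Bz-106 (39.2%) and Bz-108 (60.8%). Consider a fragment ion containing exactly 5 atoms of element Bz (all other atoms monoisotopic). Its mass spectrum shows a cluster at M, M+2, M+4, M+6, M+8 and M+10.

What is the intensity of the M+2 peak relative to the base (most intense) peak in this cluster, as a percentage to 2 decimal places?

20.78%

Term probabilities: M 0.0093, M+2 0.0718, M+4 0.2227, M+6 0.3454, M+8 0.2678, M+10 0.0831. Base peak = M+6.
P(M+6) = C(5,3) × 0.392^2 × 0.608^3 = 10 × 0.153664 × 0.22475571 = 0.345369 (base)
P(M+2) = C(5,1) × 0.392^4 × 0.608^1 = 5 × 0.02361262 × 0.6080 = 0.071782
Relative intensity = 0.071782 / 0.345369 × 100 = 20.78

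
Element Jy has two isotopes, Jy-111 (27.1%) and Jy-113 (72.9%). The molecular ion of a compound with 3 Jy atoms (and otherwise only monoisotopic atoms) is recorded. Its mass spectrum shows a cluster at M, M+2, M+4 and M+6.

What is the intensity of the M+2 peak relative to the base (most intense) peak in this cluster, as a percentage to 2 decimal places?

37.17%

Term probabilities: M 0.0199, M+2 0.1606, M+4 0.4321, M+6 0.3874. Base peak = M+4.
P(M+4) = C(3,2) × 0.271^1 × 0.729^2 = 3 × 0.2710 × 0.531441 = 0.432062 (base)
P(M+2) = C(3,1) × 0.271^2 × 0.729^1 = 3 × 0.073441 × 0.7290 = 0.160615
Relative intensity = 0.160615 / 0.432062 × 100 = 37.17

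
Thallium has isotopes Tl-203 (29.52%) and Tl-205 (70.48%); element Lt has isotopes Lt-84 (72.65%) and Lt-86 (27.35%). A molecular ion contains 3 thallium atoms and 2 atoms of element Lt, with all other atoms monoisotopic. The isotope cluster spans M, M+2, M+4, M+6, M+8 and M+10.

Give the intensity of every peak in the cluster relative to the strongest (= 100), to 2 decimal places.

3.64 : 28.78 : 82.31 : 100.00 : 46.07 : 7.01

Thallium pattern (n=3): 0.02572463 : 0.18425524 : 0.43991564 : 0.35010449
Element Lt pattern (n=2): 0.52780225 : 0.3973955 : 0.07480225
Convolve the two distributions (both contribute in 2-u steps):
  M: 0.02572463×0.52780225 = 0.013578
  M+2: 0.02572463×0.3973955 + 0.18425524×0.52780225 = 0.107473
  M+4: 0.02572463×0.07480225 + 0.18425524×0.3973955 + 0.43991564×0.52780225 = 0.307335
  M+6: 0.18425524×0.07480225 + 0.43991564×0.3973955 + 0.35010449×0.52780225 = 0.373389
  M+8: 0.43991564×0.07480225 + 0.35010449×0.3973955 = 0.172037
  M+10: 0.35010449×0.07480225 = 0.026189
Scale to base peak (0.373389) = 100: 3.64 : 28.78 : 82.31 : 100.00 : 46.07 : 7.01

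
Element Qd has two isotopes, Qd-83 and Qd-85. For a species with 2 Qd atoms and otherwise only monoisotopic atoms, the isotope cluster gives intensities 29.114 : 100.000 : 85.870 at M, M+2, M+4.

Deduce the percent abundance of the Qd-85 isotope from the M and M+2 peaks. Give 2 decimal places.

63.20%

Let p = fractional abundance of Qd-83. I(M+2)/I(M) = [C(2,1)·p^1·(1−p)] / p^2 = 2·(1−p)/p = 100.000/29.114 = 3.4348
(1−p)/p = 3.4348/2 = 1.7174  ⇒  p = 1/(1 + 1.7174) = 0.3680
Qd-83: 36.80%, Qd-85: 63.20%.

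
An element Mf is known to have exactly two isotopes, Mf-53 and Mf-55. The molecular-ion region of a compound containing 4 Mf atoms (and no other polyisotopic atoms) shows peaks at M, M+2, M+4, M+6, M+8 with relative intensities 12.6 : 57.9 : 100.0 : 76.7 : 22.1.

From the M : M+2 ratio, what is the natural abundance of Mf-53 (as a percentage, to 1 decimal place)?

46.5%

Let p = fractional abundance of Mf-53. I(M+2)/I(M) = [C(4,1)·p^3·(1−p)] / p^4 = 4·(1−p)/p = 57.9/12.6 = 4.5952
(1−p)/p = 4.5952/4 = 1.1488  ⇒  p = 1/(1 + 1.1488) = 0.4654
Mf-53: 46.5%, Mf-55: 53.5%.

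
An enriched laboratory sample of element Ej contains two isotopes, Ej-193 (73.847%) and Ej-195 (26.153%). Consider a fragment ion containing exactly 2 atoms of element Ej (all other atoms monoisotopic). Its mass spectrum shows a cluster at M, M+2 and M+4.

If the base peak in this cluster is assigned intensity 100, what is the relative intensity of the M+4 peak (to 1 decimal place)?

Binomial terms of (0.73847 + 0.26153)^2: M 0.5453, M+2 0.3863, M+4 0.0684 → M is the base peak.
P(M) = C(2,0) × 0.73847^2 × 0.26153^0 = 1 × 0.54533794 × 1.0000 = 0.545338 (base)
P(M+4) = C(2,2) × 0.73847^0 × 0.26153^2 = 1 × 1.0000 × 0.06839794 = 0.068398
Relative intensity = 0.068398 / 0.545338 × 100 = 12.5

12.5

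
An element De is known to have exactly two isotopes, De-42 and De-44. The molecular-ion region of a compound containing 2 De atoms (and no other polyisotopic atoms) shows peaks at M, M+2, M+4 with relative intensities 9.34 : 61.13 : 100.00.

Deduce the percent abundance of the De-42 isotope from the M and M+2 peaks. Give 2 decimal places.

23.41%

If p is the fraction of De that is De-42, then I(M+2)/I(M) = [C(2,1)·p^1·(1−p)] / p^2 = 2·(1−p)/p = 61.13/9.34 = 6.5450
(1−p)/p = 6.5450/2 = 3.2725  ⇒  p = 1/(1 + 3.2725) = 0.2341
De-42: 23.41%, De-44: 76.59%.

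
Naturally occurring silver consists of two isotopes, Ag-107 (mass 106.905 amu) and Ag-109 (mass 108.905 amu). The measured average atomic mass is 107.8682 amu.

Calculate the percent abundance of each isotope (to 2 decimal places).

Ag-107: 51.84%, Ag-109: 48.16%

Writing the weighted mean with unknown fraction x of Ag-107:
106.905·x + 108.905·(1 − x) = 107.8682
(106.905 − 108.905)·x = 107.8682 − 108.905
x = -1.0368 / -2.000 = 0.51840 → 51.84% Ag-107, 48.16% Ag-109.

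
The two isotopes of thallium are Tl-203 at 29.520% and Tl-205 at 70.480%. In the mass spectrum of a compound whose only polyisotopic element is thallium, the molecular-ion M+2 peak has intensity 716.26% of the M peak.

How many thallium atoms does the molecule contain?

3

For n independent Tl atoms, I(M+2)/I(M) = n · (abundance Tl-205) / (abundance Tl-203) = n · 0.70480/0.29520.
n = 7.1626 × 0.29520/0.70480 = 3.00 ≈ 3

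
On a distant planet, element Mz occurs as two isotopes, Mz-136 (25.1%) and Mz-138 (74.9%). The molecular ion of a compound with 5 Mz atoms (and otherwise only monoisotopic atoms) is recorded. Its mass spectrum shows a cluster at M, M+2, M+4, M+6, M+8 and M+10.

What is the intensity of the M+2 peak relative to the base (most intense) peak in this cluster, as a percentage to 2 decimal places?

Binomial terms of (0.251 + 0.749)^5: M 0.0010, M+2 0.0149, M+4 0.0887, M+6 0.2647, M+8 0.3950, M+10 0.2357 → M+8 is the base peak.
P(M+8) = C(5,4) × 0.251^1 × 0.749^4 = 5 × 0.2510 × 0.31472212 = 0.394976 (base)
P(M+2) = C(5,1) × 0.251^4 × 0.749^1 = 5 × 0.00396913 × 0.7490 = 0.014864
Relative intensity = 0.014864 / 0.394976 × 100 = 3.76

3.76%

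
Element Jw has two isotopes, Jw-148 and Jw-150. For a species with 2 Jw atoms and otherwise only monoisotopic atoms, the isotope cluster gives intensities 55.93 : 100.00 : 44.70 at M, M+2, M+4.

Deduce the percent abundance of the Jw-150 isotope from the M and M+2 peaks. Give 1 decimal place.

47.2%

Write p for the Jw-148 fraction. I(M+2)/I(M) = [C(2,1)·p^1·(1−p)] / p^2 = 2·(1−p)/p = 100.00/55.93 = 1.7879
(1−p)/p = 1.7879/2 = 0.8940  ⇒  p = 1/(1 + 0.8940) = 0.5280
Jw-148: 52.8%, Jw-150: 47.2%.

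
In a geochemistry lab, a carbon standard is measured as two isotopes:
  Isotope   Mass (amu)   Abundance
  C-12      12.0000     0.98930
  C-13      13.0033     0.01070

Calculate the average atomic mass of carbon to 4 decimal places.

12.0107 amu

The abundance-weighted mean is 0.98930 × 12.0000 + 0.01070 × 13.0033
= 11.87160 + 0.13914 = 12.01074 amu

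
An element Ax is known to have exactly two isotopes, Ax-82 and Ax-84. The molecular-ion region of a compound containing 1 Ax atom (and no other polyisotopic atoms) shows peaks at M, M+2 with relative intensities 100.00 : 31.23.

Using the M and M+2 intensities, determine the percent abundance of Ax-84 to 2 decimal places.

If p is the fraction of Ax that is Ax-82, then I(M+2)/I(M) = [C(1,1)·p^0·(1−p)] / p^1 = 1·(1−p)/p = 31.23/100.00 = 0.3123
(1−p)/p = 0.3123/1 = 0.3123  ⇒  p = 1/(1 + 0.3123) = 0.7620
Ax-82: 76.20%, Ax-84: 23.80%.

23.80%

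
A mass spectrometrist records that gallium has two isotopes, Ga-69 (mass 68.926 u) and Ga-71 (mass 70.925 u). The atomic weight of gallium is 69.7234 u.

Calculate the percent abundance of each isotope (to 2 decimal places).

Let x be the fractional abundance of Ga-69; then Ga-71 has abundance 1 − x.
68.926·x + 70.925·(1 − x) = 69.7234
(68.926 − 70.925)·x = 69.7234 − 70.925
x = -1.2016 / -1.999 = 0.60110 → 60.11% Ga-69, 39.89% Ga-71.

Ga-69: 60.11%, Ga-71: 39.89%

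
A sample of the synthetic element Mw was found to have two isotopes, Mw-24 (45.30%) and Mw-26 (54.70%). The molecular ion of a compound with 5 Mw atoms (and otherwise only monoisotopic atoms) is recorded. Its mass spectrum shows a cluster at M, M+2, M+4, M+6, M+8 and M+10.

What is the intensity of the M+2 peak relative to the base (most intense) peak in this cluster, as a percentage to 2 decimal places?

34.29%

Binomial terms of (0.4530 + 0.5470)^5: M 0.0191, M+2 0.1152, M+4 0.2781, M+6 0.3359, M+8 0.2028, M+10 0.0490 → M+6 is the base peak.
P(M+6) = C(5,3) × 0.4530^2 × 0.5470^3 = 10 × 0.205209 × 0.16366732 = 0.335860 (base)
P(M+2) = C(5,1) × 0.4530^4 × 0.5470^1 = 5 × 0.04211073 × 0.5470 = 0.115173
Relative intensity = 0.115173 / 0.335860 × 100 = 34.29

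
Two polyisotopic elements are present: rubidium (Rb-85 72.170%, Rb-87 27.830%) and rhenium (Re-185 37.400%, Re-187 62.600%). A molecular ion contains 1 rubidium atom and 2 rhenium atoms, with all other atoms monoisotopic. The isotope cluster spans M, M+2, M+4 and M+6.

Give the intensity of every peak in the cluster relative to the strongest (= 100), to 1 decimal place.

24.4 : 91.2 : 100.0 : 26.4

Rubidium pattern (n=1): 0.7217 : 0.2783
Rhenium pattern (n=2): 0.139876 : 0.468248 : 0.391876
Convolve the two distributions (both contribute in 2-u steps):
  M: 0.7217×0.139876 = 0.100949
  M+2: 0.7217×0.468248 + 0.2783×0.139876 = 0.376862
  M+4: 0.7217×0.391876 + 0.2783×0.468248 = 0.413130
  M+6: 0.2783×0.391876 = 0.109059
Scale to base peak (0.413130) = 100: 24.4 : 91.2 : 100.0 : 26.4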